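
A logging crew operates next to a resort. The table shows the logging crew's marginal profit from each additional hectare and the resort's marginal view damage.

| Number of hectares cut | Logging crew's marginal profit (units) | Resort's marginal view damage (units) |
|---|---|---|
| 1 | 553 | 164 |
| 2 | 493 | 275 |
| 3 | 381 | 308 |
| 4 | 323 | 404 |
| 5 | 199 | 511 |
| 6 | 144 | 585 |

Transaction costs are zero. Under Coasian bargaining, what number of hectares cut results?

3

Bargaining reaches the level where marginal profit last exceeds marginal view damage.
That holds through level 3 (381 ≥ 308) but not at 4 (323 < 404).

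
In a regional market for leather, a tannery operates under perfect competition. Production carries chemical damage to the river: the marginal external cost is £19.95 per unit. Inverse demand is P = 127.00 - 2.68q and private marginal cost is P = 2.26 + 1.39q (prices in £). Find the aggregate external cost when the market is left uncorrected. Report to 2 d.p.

£611.44

Market equilibrium (private): 2.26 + 1.39q = 127.00 - 2.68q → q_m = 30.6486.
Total external cost = MEC × q_m = 19.95 × 30.6486 = 611.4396.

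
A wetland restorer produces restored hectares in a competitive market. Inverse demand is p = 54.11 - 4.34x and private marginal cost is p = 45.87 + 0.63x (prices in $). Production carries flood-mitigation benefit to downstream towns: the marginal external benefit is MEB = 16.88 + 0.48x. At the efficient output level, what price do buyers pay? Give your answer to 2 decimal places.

P = $29.83

Social marginal cost = private MC − MEB = 28.99 + 0.15x.
Set SMC = demand: 28.99 + 0.15x = 54.11 - 4.34x → x* = 5.5947.
Consumer price on the demand curve at x*: 54.11 − 4.34×5.5947 = 29.8290.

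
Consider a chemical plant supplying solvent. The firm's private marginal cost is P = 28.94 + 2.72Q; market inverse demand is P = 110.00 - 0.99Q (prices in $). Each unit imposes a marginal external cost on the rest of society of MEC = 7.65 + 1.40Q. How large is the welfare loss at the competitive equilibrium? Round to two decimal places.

DWL = $143.07

Market equilibrium (private): 28.94 + 2.72Q = 110.00 - 0.99Q → Q_m = 21.8491.
Social marginal cost = private MC + MEC = 36.59 + 4.12Q.
Set SMC = demand: 36.59 + 4.12Q = 110.00 - 0.99Q → Q* = 14.3659.
The welfare-loss triangle has base |Q_m − Q*| and height MEC(Q_m) (the vertical gap between SMC and demand is zero at Q* and MEC at Q_m).
DWL = ½ × 7.4832 × 38.2387 = 143.0739.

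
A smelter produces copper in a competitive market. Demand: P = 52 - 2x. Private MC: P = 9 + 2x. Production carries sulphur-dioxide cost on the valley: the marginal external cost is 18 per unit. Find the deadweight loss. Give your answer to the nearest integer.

DWL = 41

Market equilibrium (private): 9 + 2x = 52 - 2x → x_m = 10.7500.
Social marginal cost = private MC + MEC = 27 + 2x.
Set SMC = demand: 27 + 2x = 52 - 2x → x* = 6.2500.
Between x* and x_m the wedge SMC − demand runs linearly from 0 to MEC(x_m), so the loss is a triangle.
DWL = ½ × 4.5000 × 18.0000 = 40.5000.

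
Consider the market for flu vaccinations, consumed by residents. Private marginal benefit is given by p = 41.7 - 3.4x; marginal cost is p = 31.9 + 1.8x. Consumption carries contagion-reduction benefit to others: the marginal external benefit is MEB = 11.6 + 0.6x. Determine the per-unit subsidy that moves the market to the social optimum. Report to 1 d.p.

subsidy = 14.4 per unit

Social marginal benefit = demand + MEB = 53.3 - 2.8x.
Set SMB = MC: 53.3 - 2.8x = 31.9 + 1.8x → x* = 4.6522.
The Pigouvian subsidy equals MEB at x*: 11.6 + 0.6×4.6522 = 14.3913.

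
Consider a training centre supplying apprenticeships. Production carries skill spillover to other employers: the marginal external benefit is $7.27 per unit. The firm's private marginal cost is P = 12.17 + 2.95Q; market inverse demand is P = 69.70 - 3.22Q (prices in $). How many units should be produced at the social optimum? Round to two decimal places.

Q* = 10.50

Social marginal cost = private MC − MEB = 4.90 + 2.95Q.
Set SMC = demand: 4.90 + 2.95Q = 69.70 - 3.22Q → Q* = 10.5024.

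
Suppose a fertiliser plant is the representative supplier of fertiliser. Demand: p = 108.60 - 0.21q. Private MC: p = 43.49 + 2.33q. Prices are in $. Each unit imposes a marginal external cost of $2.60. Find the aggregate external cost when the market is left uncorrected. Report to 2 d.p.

$66.65

Market equilibrium (private): 43.49 + 2.33q = 108.60 - 0.21q → q_m = 25.6339.
Total external cost = MEC × q_m = 2.60 × 25.6339 = 66.6481.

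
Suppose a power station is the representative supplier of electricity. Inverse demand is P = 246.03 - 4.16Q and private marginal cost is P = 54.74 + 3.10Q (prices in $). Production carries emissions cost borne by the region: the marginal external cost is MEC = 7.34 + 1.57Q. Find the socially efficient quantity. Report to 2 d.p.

Social marginal cost = private MC + MEC = 62.08 + 4.67Q.
Set SMC = demand: 62.08 + 4.67Q = 246.03 - 4.16Q → Q* = 20.8324.

Q* = 20.83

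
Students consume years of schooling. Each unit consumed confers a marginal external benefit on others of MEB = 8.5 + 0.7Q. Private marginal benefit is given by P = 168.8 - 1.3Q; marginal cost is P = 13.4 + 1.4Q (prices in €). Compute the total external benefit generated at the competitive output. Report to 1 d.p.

€1648.6

Market equilibrium (private): 13.4 + 1.4Q = 168.8 - 1.3Q → Q_m = 57.5556.
Total external benefit = ∫₀^{Q_m} (8.5 + 0.7Q) dQ = 8.5×57.5556 + ½×0.7×57.5556² = 1648.6491.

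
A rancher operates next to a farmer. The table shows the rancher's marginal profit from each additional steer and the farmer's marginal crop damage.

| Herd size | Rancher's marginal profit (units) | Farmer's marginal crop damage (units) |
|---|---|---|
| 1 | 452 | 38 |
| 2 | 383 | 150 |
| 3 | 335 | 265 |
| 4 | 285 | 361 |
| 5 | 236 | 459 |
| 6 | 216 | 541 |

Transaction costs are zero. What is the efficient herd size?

3

Bargaining reaches the level where marginal profit last exceeds marginal crop damage.
That holds through level 3 (335 ≥ 265) but not at 4 (285 < 361).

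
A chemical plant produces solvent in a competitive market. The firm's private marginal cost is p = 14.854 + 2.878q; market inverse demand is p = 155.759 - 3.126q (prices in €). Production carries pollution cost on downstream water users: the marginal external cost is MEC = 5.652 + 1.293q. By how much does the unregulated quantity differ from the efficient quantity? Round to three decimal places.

Market equilibrium (private): 14.854 + 2.878q = 155.759 - 3.126q → q_m = 23.4685.
Social marginal cost = private MC + MEC = 20.506 + 4.171q.
Set SMC = demand: 20.506 + 4.171q = 155.759 - 3.126q → q* = 18.5354.
Gap = |23.4685 − 18.5354| = 4.9331.

4.933 units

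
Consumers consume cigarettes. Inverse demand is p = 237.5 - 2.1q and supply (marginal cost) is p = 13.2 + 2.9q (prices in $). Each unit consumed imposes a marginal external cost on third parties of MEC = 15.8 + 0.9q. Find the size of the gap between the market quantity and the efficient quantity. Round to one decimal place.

9.5 units

Market equilibrium (private): 13.2 + 2.9q = 237.5 - 2.1q → q_m = 44.8600.
Social marginal benefit = demand − MEC = 221.7 - 3.0q.
Set SMB = MC: 221.7 - 3.0q = 13.2 + 2.9q → q* = 35.3390.
Gap = |44.8600 − 35.3390| = 9.5210.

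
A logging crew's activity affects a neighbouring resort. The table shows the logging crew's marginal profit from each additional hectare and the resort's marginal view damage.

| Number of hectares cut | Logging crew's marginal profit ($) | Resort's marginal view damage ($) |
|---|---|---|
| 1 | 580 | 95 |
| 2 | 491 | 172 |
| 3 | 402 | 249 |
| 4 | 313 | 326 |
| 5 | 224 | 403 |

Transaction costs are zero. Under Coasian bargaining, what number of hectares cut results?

3

Bargaining reaches the level where marginal profit last exceeds marginal view damage.
That holds through level 3 (402 ≥ 249) but not at 4 (313 < 326).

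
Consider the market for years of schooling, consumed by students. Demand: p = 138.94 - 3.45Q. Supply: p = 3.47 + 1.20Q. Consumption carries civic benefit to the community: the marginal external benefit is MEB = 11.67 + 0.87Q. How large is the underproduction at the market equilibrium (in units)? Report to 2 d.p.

Market equilibrium (private): 3.47 + 1.20Q = 138.94 - 3.45Q → Q_m = 29.1333.
Social marginal benefit = demand + MEB = 150.61 - 2.58Q.
Set SMB = MC: 150.61 - 2.58Q = 3.47 + 1.20Q → Q* = 38.9259.
Gap = |29.1333 − 38.9259| = 9.7926.

9.79 units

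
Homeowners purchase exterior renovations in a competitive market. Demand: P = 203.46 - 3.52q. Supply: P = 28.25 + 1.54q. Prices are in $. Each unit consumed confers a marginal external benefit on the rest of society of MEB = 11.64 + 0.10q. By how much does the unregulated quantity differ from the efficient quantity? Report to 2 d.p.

Market equilibrium (private): 28.25 + 1.54q = 203.46 - 3.52q → q_m = 34.6265.
Social marginal benefit = demand + MEB = 215.10 - 3.42q.
Set SMB = MC: 215.10 - 3.42q = 28.25 + 1.54q → q* = 37.6714.
Gap = |34.6265 − 37.6714| = 3.0449.

3.04 units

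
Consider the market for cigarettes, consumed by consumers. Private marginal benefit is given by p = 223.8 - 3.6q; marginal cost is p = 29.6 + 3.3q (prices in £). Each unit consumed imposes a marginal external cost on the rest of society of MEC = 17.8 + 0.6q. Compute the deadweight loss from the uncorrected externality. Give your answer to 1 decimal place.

DWL = £80.2

Market equilibrium (private): 29.6 + 3.3q = 223.8 - 3.6q → q_m = 28.1449.
Social marginal benefit = demand − MEC = 206.0 - 4.2q.
Set SMB = MC: 206.0 - 4.2q = 29.6 + 3.3q → q* = 23.5200.
Height of the DWL triangle at q_m is MC(q_m) − SMB(q_m) = MEC(q_m) = 34.6870.
DWL = ½ × 4.6249 × 34.6870 = 80.2120.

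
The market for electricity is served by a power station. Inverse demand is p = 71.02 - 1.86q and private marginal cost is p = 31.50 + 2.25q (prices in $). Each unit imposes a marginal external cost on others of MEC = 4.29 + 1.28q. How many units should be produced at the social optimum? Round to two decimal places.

Social marginal cost = private MC + MEC = 35.79 + 3.53q.
Set SMC = demand: 35.79 + 3.53q = 71.02 - 1.86q → q* = 6.5362.

q* = 6.54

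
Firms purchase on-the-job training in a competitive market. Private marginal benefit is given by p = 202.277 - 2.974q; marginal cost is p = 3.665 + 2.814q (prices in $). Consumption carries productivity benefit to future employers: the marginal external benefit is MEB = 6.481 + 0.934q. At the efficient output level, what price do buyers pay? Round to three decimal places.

Social marginal benefit = demand + MEB = 208.758 - 2.040q.
Set SMB = MC: 208.758 - 2.040q = 3.665 + 2.814q → q* = 42.2524.
Consumer price on the demand curve at q*: 202.277 − 2.974×42.2524 = 76.6184.

P = $76.618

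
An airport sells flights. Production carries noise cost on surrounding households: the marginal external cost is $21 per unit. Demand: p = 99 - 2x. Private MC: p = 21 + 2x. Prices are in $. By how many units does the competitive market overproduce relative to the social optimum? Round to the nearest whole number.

Market equilibrium (private): 21 + 2x = 99 - 2x → x_m = 19.5000.
Social marginal cost = private MC + MEC = 42 + 2x.
Set SMC = demand: 42 + 2x = 99 - 2x → x* = 14.2500.
Gap = |19.5000 − 14.2500| = 5.2500.

5 units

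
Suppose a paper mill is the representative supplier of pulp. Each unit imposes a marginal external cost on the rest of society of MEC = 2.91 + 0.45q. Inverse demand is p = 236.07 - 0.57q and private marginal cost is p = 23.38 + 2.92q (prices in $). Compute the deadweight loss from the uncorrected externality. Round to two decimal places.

DWL = $116.77

Market equilibrium (private): 23.38 + 2.92q = 236.07 - 0.57q → q_m = 60.9427.
Social marginal cost = private MC + MEC = 26.29 + 3.37q.
Set SMC = demand: 26.29 + 3.37q = 236.07 - 0.57q → q* = 53.2437.
Between q* and q_m the wedge SMC − demand runs linearly from 0 to MEC(q_m), so the loss is a triangle.
DWL = ½ × 7.6990 × 30.3342 = 116.7715.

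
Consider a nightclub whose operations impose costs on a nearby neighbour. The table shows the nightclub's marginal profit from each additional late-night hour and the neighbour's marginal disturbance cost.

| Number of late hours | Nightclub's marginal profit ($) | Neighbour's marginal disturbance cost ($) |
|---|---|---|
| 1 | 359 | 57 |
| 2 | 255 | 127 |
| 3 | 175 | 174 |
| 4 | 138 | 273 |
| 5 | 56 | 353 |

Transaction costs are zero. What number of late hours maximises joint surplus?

Bargaining reaches the level where marginal profit last exceeds marginal disturbance cost.
That holds through level 3 (175 ≥ 174) but not at 4 (138 < 273).

3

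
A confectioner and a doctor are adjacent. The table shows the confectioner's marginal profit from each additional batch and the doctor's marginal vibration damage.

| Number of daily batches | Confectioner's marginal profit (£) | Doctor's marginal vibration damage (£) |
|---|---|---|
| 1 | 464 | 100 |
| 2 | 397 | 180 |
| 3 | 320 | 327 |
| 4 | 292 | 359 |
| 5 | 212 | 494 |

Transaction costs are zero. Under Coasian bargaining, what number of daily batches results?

Bargaining reaches the level where marginal profit last exceeds marginal vibration damage.
That holds through level 2 (397 ≥ 180) but not at 3 (320 < 327).

2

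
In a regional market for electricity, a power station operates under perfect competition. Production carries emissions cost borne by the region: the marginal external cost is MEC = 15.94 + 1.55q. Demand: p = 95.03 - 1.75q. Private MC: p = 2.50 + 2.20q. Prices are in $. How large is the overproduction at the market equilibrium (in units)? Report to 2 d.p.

Market equilibrium (private): 2.50 + 2.20q = 95.03 - 1.75q → q_m = 23.4253.
Social marginal cost = private MC + MEC = 18.44 + 3.75q.
Set SMC = demand: 18.44 + 3.75q = 95.03 - 1.75q → q* = 13.9255.
Gap = |23.4253 − 13.9255| = 9.4998.

9.50 units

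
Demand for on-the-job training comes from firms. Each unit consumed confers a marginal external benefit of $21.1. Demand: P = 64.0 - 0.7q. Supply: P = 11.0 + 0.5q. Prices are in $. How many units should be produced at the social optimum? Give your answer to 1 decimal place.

Social marginal benefit = demand + MEB = 85.1 - 0.7q.
Set SMB = MC: 85.1 - 0.7q = 11.0 + 0.5q → q* = 61.7500.

q* = 61.8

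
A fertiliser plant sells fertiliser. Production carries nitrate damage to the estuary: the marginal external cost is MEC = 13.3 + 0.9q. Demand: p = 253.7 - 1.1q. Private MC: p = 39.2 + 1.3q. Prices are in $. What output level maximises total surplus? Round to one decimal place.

Social marginal cost = private MC + MEC = 52.5 + 2.2q.
Set SMC = demand: 52.5 + 2.2q = 253.7 - 1.1q → q* = 60.9697.

q* = 61.0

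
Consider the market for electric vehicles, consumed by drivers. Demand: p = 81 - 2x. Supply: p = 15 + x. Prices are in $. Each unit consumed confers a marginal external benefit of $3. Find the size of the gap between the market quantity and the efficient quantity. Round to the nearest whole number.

1 units

Market equilibrium (private): 15 + x = 81 - 2x → x_m = 22.0000.
Social marginal benefit = demand + MEB = 84 - 2x.
Set SMB = MC: 84 - 2x = 15 + x → x* = 23.0000.
Gap = |22.0000 − 23.0000| = 1.0000.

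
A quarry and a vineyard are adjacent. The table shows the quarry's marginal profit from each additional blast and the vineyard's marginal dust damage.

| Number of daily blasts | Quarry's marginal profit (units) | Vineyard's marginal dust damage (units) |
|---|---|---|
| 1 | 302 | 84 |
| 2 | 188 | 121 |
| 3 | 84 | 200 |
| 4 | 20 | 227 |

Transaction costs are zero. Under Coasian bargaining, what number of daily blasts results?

2

Bargaining reaches the level where marginal profit last exceeds marginal dust damage.
That holds through level 2 (188 ≥ 121) but not at 3 (84 < 200).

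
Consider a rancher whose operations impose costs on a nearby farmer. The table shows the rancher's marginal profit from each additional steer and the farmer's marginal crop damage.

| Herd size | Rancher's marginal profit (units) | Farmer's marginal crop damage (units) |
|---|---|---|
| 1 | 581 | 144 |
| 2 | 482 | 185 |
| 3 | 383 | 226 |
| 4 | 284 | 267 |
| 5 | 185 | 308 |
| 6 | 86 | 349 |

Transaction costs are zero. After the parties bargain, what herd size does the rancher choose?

4

Bargaining reaches the level where marginal profit last exceeds marginal crop damage.
That holds through level 4 (284 ≥ 267) but not at 5 (185 < 308).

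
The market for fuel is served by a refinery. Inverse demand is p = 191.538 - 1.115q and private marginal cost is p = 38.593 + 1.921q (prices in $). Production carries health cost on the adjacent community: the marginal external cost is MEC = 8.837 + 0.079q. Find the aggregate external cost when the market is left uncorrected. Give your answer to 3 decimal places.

Market equilibrium (private): 38.593 + 1.921q = 191.538 - 1.115q → q_m = 50.3771.
Total external cost = ∫₀^{q_m} (8.837 + 0.079q) dq = 8.837×50.3771 + ½×0.079×50.3771² = 545.4276.

$545.428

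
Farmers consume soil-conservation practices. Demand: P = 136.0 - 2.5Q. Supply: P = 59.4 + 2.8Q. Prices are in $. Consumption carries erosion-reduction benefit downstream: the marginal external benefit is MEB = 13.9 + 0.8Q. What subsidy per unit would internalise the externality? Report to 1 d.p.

subsidy = $30.0 per unit

Social marginal benefit = demand + MEB = 149.9 - 1.7Q.
Set SMB = MC: 149.9 - 1.7Q = 59.4 + 2.8Q → Q* = 20.1111.
The Pigouvian subsidy equals MEB at Q*: 13.9 + 0.8×20.1111 = 29.9889.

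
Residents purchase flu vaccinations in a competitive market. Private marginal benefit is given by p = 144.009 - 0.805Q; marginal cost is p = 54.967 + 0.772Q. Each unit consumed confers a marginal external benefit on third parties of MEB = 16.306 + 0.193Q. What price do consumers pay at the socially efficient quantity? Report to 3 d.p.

Social marginal benefit = demand + MEB = 160.315 - 0.612Q.
Set SMB = MC: 160.315 - 0.612Q = 54.967 + 0.772Q → Q* = 76.1185.
Consumer price on the demand curve at Q*: 144.009 − 0.805×76.1185 = 82.7336.

P = 82.734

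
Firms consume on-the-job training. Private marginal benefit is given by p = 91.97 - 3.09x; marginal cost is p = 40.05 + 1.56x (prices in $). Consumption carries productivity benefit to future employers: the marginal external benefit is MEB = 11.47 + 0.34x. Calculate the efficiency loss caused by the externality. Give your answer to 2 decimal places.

Market equilibrium (private): 40.05 + 1.56x = 91.97 - 3.09x → x_m = 11.1656.
Social marginal benefit = demand + MEB = 103.44 - 2.75x.
Set SMB = MC: 103.44 - 2.75x = 40.05 + 1.56x → x* = 14.7077.
Height of the DWL triangle at x_m is SMB(x_m) − MC(x_m) = MEB(x_m) = 15.2663.
DWL = ½ × 3.5421 × 15.2663 = 27.0374.

DWL = $27.04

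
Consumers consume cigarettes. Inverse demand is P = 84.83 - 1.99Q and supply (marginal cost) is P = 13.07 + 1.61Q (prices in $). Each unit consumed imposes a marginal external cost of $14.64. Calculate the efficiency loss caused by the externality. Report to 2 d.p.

DWL = $29.77

Market equilibrium (private): 13.07 + 1.61Q = 84.83 - 1.99Q → Q_m = 19.9333.
Social marginal benefit = demand − MEC = 70.19 - 1.99Q.
Set SMB = MC: 70.19 - 1.99Q = 13.07 + 1.61Q → Q* = 15.8667.
The welfare-loss triangle has base |Q_m − Q*| and height MEC(Q_m) (the vertical gap between SMB and MC is zero at Q* and MEC at Q_m).
DWL = ½ × 4.0666 × 14.6400 = 29.7675.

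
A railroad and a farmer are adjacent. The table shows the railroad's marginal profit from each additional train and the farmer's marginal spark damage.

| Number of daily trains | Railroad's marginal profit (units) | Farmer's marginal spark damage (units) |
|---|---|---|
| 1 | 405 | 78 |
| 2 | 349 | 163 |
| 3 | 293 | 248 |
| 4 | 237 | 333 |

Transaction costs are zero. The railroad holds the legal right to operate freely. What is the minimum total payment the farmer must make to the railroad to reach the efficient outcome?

237

Left alone the railroad would choose level 4 (marginal profit stays positive).
Efficient level: k* = 3 (marginal profit ≥ marginal spark damage through 3).
The farmer must at least cover the railroad's forgone profit from cutting 4→3: 237 = 237.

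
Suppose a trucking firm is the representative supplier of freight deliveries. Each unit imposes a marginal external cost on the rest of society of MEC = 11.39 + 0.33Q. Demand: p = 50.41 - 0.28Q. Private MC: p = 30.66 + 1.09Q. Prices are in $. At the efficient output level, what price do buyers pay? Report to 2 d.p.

P = $49.03

Social marginal cost = private MC + MEC = 42.05 + 1.42Q.
Set SMC = demand: 42.05 + 1.42Q = 50.41 - 0.28Q → Q* = 4.9176.
Consumer price on the demand curve at Q*: 50.41 − 0.28×4.9176 = 49.0331.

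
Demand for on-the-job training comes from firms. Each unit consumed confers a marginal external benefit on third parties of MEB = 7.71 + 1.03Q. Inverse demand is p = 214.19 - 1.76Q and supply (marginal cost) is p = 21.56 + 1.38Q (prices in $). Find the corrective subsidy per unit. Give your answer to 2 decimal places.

Social marginal benefit = demand + MEB = 221.90 - 0.73Q.
Set SMB = MC: 221.90 - 0.73Q = 21.56 + 1.38Q → Q* = 94.9479.
The Pigouvian subsidy equals MEB at Q*: 7.71 + 1.03×94.9479 = 105.5063.

subsidy = $105.51 per unit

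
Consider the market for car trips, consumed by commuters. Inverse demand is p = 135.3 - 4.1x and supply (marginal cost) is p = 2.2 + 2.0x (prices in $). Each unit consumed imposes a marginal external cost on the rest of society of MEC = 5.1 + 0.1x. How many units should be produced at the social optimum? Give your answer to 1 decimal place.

Social marginal benefit = demand − MEC = 130.2 - 4.2x.
Set SMB = MC: 130.2 - 4.2x = 2.2 + 2.0x → x* = 20.6452.

x* = 20.6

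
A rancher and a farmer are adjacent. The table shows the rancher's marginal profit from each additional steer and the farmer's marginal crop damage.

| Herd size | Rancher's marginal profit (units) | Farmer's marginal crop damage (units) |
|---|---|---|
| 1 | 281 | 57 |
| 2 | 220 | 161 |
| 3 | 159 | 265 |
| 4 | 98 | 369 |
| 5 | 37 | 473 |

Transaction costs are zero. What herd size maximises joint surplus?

2

Bargaining reaches the level where marginal profit last exceeds marginal crop damage.
That holds through level 2 (220 ≥ 161) but not at 3 (159 < 265).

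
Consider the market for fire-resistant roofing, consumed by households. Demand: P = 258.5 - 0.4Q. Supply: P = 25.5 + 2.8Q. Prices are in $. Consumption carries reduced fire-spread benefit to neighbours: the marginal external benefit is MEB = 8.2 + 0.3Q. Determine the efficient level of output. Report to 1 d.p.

Q* = 83.2

Social marginal benefit = demand + MEB = 266.7 - 0.1Q.
Set SMB = MC: 266.7 - 0.1Q = 25.5 + 2.8Q → Q* = 83.1724.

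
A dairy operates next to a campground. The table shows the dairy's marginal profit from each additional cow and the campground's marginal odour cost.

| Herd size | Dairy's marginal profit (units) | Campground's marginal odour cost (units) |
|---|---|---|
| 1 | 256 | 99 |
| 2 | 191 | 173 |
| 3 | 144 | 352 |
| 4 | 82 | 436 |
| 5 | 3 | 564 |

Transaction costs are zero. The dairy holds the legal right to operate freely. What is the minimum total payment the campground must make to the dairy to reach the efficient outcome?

Left alone the dairy would choose level 5 (marginal profit stays positive).
Efficient level: k* = 2 (marginal profit ≥ marginal odour cost through 2).
The campground must at least cover the dairy's forgone profit from cutting 5→2: 144 + 82 + 3 = 229.

229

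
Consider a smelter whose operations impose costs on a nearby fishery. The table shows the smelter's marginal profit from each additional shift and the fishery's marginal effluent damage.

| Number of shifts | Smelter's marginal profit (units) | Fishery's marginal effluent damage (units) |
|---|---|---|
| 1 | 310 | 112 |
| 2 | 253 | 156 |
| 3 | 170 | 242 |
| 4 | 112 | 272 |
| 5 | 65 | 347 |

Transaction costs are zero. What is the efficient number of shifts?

2

Bargaining reaches the level where marginal profit last exceeds marginal effluent damage.
That holds through level 2 (253 ≥ 156) but not at 3 (170 < 242).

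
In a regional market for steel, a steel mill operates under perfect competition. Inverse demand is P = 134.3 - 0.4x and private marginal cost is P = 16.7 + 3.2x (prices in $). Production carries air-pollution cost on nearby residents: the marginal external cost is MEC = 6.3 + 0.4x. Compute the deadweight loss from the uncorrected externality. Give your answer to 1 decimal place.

DWL = $46.9

Market equilibrium (private): 16.7 + 3.2x = 134.3 - 0.4x → x_m = 32.6667.
Social marginal cost = private MC + MEC = 23.0 + 3.6x.
Set SMC = demand: 23.0 + 3.6x = 134.3 - 0.4x → x* = 27.8250.
Height of the DWL triangle at x_m is SMC(x_m) − demand(x_m) = MEC(x_m) = 19.3667.
DWL = ½ × 4.8417 × 19.3667 = 46.8839.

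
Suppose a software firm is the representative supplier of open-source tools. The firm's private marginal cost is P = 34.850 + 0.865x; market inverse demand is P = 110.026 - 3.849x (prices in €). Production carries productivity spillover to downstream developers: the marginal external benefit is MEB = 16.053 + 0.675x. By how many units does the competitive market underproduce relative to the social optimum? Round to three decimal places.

Market equilibrium (private): 34.850 + 0.865x = 110.026 - 3.849x → x_m = 15.9474.
Social marginal cost = private MC − MEB = 18.797 + 0.190x.
Set SMC = demand: 18.797 + 0.190x = 110.026 - 3.849x → x* = 22.5870.
Gap = |15.9474 − 22.5870| = 6.6396.

6.640 units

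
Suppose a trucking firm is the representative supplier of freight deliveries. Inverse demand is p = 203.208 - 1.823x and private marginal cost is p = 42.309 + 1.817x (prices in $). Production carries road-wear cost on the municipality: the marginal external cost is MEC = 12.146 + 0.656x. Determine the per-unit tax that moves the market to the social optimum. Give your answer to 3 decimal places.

tax = $34.861 per unit

Social marginal cost = private MC + MEC = 54.455 + 2.473x.
Set SMC = demand: 54.455 + 2.473x = 203.208 - 1.823x → x* = 34.6259.
The Pigouvian tax equals MEC at x*: 12.146 + 0.656×34.6259 = 34.8606.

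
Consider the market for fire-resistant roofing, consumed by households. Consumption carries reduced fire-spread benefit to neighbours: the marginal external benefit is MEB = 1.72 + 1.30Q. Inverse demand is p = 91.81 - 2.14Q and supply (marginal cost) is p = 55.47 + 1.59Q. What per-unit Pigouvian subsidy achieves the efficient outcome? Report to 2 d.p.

Social marginal benefit = demand + MEB = 93.53 - 0.84Q.
Set SMB = MC: 93.53 - 0.84Q = 55.47 + 1.59Q → Q* = 15.6626.
The Pigouvian subsidy equals MEB at Q*: 1.72 + 1.30×15.6626 = 22.0814.

subsidy = 22.08 per unit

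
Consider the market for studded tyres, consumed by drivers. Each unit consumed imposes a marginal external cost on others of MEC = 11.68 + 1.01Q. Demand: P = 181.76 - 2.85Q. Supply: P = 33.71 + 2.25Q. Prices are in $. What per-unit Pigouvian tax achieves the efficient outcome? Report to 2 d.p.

Social marginal benefit = demand − MEC = 170.08 - 3.86Q.
Set SMB = MC: 170.08 - 3.86Q = 33.71 + 2.25Q → Q* = 22.3191.
The Pigouvian tax equals MEC at Q*: 11.68 + 1.01×22.3191 = 34.2223.

tax = $34.22 per unit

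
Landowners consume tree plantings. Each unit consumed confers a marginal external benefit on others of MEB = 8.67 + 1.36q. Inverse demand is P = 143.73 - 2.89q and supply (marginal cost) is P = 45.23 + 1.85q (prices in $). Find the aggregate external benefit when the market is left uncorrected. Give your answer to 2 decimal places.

$473.81

Market equilibrium (private): 45.23 + 1.85q = 143.73 - 2.89q → q_m = 20.7806.
Total external benefit = ∫₀^{q_m} (8.67 + 1.36q) dq = 8.67×20.7806 + ½×1.36×20.7806² = 473.8145.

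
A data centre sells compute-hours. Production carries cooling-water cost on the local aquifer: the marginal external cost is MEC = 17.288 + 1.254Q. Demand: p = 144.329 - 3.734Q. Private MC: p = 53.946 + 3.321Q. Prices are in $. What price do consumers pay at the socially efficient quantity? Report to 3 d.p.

P = $111.481

Social marginal cost = private MC + MEC = 71.234 + 4.575Q.
Set SMC = demand: 71.234 + 4.575Q = 144.329 - 3.734Q → Q* = 8.7971.
Consumer price on the demand curve at Q*: 144.329 − 3.734×8.7971 = 111.4806.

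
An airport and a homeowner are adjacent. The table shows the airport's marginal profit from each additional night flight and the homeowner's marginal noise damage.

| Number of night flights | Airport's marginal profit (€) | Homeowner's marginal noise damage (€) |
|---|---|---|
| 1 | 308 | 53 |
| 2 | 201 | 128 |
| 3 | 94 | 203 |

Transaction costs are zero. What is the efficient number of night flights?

Bargaining reaches the level where marginal profit last exceeds marginal noise damage.
That holds through level 2 (201 ≥ 128) but not at 3 (94 < 203).

2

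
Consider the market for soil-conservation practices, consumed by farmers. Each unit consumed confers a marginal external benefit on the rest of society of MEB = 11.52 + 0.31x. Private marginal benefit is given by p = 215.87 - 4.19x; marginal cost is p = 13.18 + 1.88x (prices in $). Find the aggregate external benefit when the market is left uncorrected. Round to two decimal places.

Market equilibrium (private): 13.18 + 1.88x = 215.87 - 4.19x → x_m = 33.3921.
Total external benefit = ∫₀^{x_m} (11.52 + 0.31x) dx = 11.52×33.3921 + ½×0.31×33.3921² = 557.5070.

$557.51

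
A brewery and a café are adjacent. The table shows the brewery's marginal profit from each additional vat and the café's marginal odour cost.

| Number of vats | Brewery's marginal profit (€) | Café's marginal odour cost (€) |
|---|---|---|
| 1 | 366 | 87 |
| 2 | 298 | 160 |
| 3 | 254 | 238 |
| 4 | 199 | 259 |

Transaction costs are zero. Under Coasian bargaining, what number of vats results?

Bargaining reaches the level where marginal profit last exceeds marginal odour cost.
That holds through level 3 (254 ≥ 238) but not at 4 (199 < 259).

3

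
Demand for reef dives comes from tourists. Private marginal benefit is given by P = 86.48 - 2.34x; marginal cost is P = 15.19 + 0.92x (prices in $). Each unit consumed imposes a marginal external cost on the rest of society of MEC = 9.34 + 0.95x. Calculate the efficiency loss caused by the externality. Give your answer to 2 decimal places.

DWL = $107.71

Market equilibrium (private): 15.19 + 0.92x = 86.48 - 2.34x → x_m = 21.8681.
Social marginal benefit = demand − MEC = 77.14 - 3.29x.
Set SMB = MC: 77.14 - 3.29x = 15.19 + 0.92x → x* = 14.7150.
Between x* and x_m the wedge MC − SMB runs linearly from 0 to MEC(x_m), so the loss is a triangle.
DWL = ½ × 7.1531 × 30.1147 = 107.7067.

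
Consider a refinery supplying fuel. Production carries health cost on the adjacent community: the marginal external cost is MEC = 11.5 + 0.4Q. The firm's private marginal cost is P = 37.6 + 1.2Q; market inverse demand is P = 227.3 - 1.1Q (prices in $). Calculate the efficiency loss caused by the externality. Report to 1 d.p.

Market equilibrium (private): 37.6 + 1.2Q = 227.3 - 1.1Q → Q_m = 82.4783.
Social marginal cost = private MC + MEC = 49.1 + 1.6Q.
Set SMC = demand: 49.1 + 1.6Q = 227.3 - 1.1Q → Q* = 66.0000.
Between Q* and Q_m the wedge SMC − demand runs linearly from 0 to MEC(Q_m), so the loss is a triangle.
DWL = ½ × 16.4783 × 44.4913 = 366.5705.

DWL = $366.6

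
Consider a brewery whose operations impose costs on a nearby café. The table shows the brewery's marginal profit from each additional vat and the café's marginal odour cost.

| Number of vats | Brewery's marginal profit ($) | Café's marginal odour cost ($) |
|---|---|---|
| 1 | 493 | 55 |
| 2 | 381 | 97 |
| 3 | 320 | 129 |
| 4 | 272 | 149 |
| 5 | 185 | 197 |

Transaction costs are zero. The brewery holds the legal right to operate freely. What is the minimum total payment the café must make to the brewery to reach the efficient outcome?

Left alone the brewery would choose level 5 (marginal profit stays positive).
Efficient level: k* = 4 (marginal profit ≥ marginal odour cost through 4).
The café must at least cover the brewery's forgone profit from cutting 5→4: 185 = 185.

$185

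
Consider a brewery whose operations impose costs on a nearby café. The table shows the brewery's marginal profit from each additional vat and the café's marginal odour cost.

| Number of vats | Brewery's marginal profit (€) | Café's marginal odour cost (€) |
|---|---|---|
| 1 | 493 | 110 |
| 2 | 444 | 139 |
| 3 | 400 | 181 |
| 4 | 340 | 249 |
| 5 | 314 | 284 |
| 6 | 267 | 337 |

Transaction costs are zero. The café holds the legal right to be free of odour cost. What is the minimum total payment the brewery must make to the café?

€963

Efficient level: marginal profit ≥ marginal odour cost through level 5, so k* = 5.
With the café holding the right, the brewery must at least compensate total damage at k*: 110 + 139 + 181 + 249 + 284 = 963.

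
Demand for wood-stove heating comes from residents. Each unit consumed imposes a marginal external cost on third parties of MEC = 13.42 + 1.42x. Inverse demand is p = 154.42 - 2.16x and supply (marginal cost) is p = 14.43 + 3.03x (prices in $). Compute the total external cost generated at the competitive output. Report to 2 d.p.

$878.53

Market equilibrium (private): 14.43 + 3.03x = 154.42 - 2.16x → x_m = 26.9730.
Total external cost = ∫₀^{x_m} (13.42 + 1.42x) dx = 13.42×26.9730 + ½×1.42×26.9730² = 878.5330.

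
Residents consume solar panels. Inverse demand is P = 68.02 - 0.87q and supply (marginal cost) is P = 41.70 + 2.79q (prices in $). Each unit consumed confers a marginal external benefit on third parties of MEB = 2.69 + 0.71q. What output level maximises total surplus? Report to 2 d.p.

q* = 9.83

Social marginal benefit = demand + MEB = 70.71 - 0.16q.
Set SMB = MC: 70.71 - 0.16q = 41.70 + 2.79q → q* = 9.8339.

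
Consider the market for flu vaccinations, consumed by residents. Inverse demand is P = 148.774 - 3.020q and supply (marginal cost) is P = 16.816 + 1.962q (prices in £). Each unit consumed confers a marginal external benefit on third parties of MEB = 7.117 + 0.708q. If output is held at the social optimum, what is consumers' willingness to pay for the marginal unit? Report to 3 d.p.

P = £50.504

Social marginal benefit = demand + MEB = 155.891 - 2.312q.
Set SMB = MC: 155.891 - 2.312q = 16.816 + 1.962q → q* = 32.5398.
Consumer price on the demand curve at q*: 148.774 − 3.020×32.5398 = 50.5038.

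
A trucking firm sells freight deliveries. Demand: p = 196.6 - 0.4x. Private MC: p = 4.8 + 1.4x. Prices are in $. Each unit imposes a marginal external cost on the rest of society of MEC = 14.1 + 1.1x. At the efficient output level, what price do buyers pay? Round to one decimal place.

P = $172.1

Social marginal cost = private MC + MEC = 18.9 + 2.5x.
Set SMC = demand: 18.9 + 2.5x = 196.6 - 0.4x → x* = 61.2759.
Consumer price on the demand curve at x*: 196.6 − 0.4×61.2759 = 172.0896.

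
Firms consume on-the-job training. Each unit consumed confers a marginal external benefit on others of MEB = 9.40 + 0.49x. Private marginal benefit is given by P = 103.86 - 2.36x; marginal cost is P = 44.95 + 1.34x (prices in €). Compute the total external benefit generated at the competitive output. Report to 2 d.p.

Market equilibrium (private): 44.95 + 1.34x = 103.86 - 2.36x → x_m = 15.9216.
Total external benefit = ∫₀^{x_m} (9.40 + 0.49x) dx = 9.40×15.9216 + ½×0.49×15.9216² = 211.7699.

€211.77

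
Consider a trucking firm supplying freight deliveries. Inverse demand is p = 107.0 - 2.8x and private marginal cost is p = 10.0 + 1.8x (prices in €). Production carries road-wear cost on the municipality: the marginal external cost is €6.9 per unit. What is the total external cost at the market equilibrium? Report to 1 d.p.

€145.5

Market equilibrium (private): 10.0 + 1.8x = 107.0 - 2.8x → x_m = 21.0870.
Total external cost = MEC × x_m = 6.9 × 21.0870 = 145.5003.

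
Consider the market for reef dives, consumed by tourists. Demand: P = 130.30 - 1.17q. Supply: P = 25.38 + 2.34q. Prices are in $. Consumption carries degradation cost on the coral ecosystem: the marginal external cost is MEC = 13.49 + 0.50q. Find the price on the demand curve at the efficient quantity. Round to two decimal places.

P = $103.62

Social marginal benefit = demand − MEC = 116.81 - 1.67q.
Set SMB = MC: 116.81 - 1.67q = 25.38 + 2.34q → q* = 22.8005.
Consumer price on the demand curve at q*: 130.30 − 1.17×22.8005 = 103.6234.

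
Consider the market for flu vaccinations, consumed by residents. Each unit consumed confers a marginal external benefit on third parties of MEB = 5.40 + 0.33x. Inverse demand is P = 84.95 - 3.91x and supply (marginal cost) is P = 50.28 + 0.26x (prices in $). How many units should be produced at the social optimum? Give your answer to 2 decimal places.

Social marginal benefit = demand + MEB = 90.35 - 3.58x.
Set SMB = MC: 90.35 - 3.58x = 50.28 + 0.26x → x* = 10.4349.

x* = 10.43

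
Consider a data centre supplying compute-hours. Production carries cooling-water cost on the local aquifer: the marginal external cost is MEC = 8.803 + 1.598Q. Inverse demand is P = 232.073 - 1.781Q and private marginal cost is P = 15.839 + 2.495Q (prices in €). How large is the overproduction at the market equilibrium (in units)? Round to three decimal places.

Market equilibrium (private): 15.839 + 2.495Q = 232.073 - 1.781Q → Q_m = 50.5692.
Social marginal cost = private MC + MEC = 24.642 + 4.093Q.
Set SMC = demand: 24.642 + 4.093Q = 232.073 - 1.781Q → Q* = 35.3134.
Gap = |50.5692 − 35.3134| = 15.2558.

15.256 units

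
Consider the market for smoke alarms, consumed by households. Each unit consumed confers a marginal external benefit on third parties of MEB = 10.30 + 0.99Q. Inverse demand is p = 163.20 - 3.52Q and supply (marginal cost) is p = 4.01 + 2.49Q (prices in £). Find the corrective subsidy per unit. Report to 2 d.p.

Social marginal benefit = demand + MEB = 173.50 - 2.53Q.
Set SMB = MC: 173.50 - 2.53Q = 4.01 + 2.49Q → Q* = 33.7629.
The Pigouvian subsidy equals MEB at Q*: 10.30 + 0.99×33.7629 = 43.7253.

subsidy = £43.73 per unit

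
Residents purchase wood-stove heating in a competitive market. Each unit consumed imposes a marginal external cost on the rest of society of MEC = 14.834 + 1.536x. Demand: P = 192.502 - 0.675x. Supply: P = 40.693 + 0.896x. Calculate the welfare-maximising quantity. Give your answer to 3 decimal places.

x* = 44.086

Social marginal benefit = demand − MEC = 177.668 - 2.211x.
Set SMB = MC: 177.668 - 2.211x = 40.693 + 0.896x → x* = 44.0859.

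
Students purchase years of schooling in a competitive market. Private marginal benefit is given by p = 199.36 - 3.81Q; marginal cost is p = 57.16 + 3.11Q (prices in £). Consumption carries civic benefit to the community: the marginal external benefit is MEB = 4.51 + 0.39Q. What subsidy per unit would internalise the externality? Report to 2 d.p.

subsidy = £13.27 per unit

Social marginal benefit = demand + MEB = 203.87 - 3.42Q.
Set SMB = MC: 203.87 - 3.42Q = 57.16 + 3.11Q → Q* = 22.4671.
The Pigouvian subsidy equals MEB at Q*: 4.51 + 0.39×22.4671 = 13.2722.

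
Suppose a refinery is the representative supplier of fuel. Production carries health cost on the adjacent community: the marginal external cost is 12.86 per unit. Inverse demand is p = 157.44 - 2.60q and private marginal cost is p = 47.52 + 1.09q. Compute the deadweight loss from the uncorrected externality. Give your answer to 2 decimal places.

DWL = 22.41

Market equilibrium (private): 47.52 + 1.09q = 157.44 - 2.60q → q_m = 29.7886.
Social marginal cost = private MC + MEC = 60.38 + 1.09q.
Set SMC = demand: 60.38 + 1.09q = 157.44 - 2.60q → q* = 26.3035.
The loss is the area between SMC and demand from q* to q_m; with linear curves that's a triangle of height MEC(q_m).
DWL = ½ × 3.4851 × 12.8600 = 22.4092.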